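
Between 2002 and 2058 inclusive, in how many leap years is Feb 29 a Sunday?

Leap years in 2002–2058: 14 of them.
Feb 29 weekday advances by 5 (mod 7) from one leap year to the next four years later (or differs when a century non-leap intervenes).
Leap-day weekdays: 2004:Sun✓ 2008:Fri 2012:Wed 2016:Mon 2020:Sat 2024:Thu 2028:Tue 2032:Sun✓ 2036:Fri 2040:Wed 2044:Mon 2048:Sat 2052:Thu 2056:Tue
Sunday: 2004, 2032 → 2.

2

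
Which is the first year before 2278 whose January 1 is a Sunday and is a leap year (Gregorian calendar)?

2260

Jan 1 advances by 2 weekdays after a leap year and by 1 after a common year.
2278: Jan 1 is Tuesday.
2277: Monday
2276: Saturday (leap)
2275: Friday
2274: Thursday
2273: Wednesday
2272: Monday (leap)
2271: Sunday
2270: Saturday
2269: Friday
2268: Wednesday (leap)
2267: Tuesday
2266: Monday
2265: Sunday
2264: Friday (leap)
2263: Thursday
2262: Wednesday
2261: Tuesday
2260: Sunday (leap)
2260 begins on a Sunday and is a leap year.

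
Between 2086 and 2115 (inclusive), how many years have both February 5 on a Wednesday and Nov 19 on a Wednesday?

Check each year's weekday for February 5 and Nov 19:
  2086: Tue/Tue  2087: Wed/Wed ✓  2088: Thu/Fri  2089: Sat/Sat  2090: Sun/Sun  2091: Mon/Mon  2092: Tue/Wed  2093: Thu/Thu  2094: Fri/Fri  2095: Sat/Sat  2096: Sun/Mon  2097: Tue/Tue  2098: Wed/Wed ✓  2099: Thu/Thu  2100: Fri/Fri  2101: Sat/Sat  2102: Sun/Sun  2103: Mon/Mon  2104: Tue/Wed  2105: Thu/Thu  2106: Fri/Fri  2107: Sat/Sat  2108: Sun/Mon  2109: Tue/Tue  2110: Wed/Wed ✓  2111: Thu/Thu  2112: Fri/Sat  2113: Sun/Sun  2114: Mon/Mon  2115: Tue/Tue
Both conditions hold in: 2087, 2098, 2110 — 3.

3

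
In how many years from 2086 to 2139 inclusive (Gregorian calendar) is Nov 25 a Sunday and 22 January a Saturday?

0

Check each year's weekday for Nov 25 and 22 January:
  2086: Mon/Tue  2087: Tue/Wed  2088: Thu/Thu  2089: Fri/Sat  2090: Sat/Sun  2091: Sun/Mon  2092: Tue/Tue  2093: Wed/Thu  2094: Thu/Fri  2095: Fri/Sat  2096: Sun/Sun  2097: Mon/Tue  2098: Tue/Wed  2099: Wed/Thu  …(26 more)…  2126: Mon/Tue  2127: Tue/Wed  2128: Thu/Thu  2129: Fri/Sat  2130: Sat/Sun  2131: Sun/Mon  2132: Tue/Tue  2133: Wed/Thu  2134: Thu/Fri  2135: Fri/Sat  2136: Sun/Sun  2137: Mon/Tue  2138: Tue/Wed  2139: Wed/Thu
Both conditions hold in: no year — 0.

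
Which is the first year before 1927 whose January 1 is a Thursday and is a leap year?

1920

Jan 1 advances by 2 weekdays after a leap year and by 1 after a common year.
1927: Jan 1 is Saturday.
1926: Friday
1925: Thursday
1924: Tuesday (leap)
1923: Monday
1922: Sunday
1921: Saturday
1920: Thursday (leap)
1920 begins on a Thursday and is a leap year.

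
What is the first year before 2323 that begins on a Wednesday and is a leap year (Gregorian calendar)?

Jan 1 advances by 2 weekdays after a leap year and by 1 after a common year.
2323: Jan 1 is Monday.
2322: Sunday
2321: Saturday
2320: Thursday (leap)
2319: Wednesday
2318: Tuesday
2317: Monday
2316: Saturday (leap)
2315: Friday
2314: Thursday
2313: Wednesday
2312: Monday (leap)
2311: Sunday
2310: Saturday
2309: Friday
2308: Wednesday (leap)
2308 begins on a Wednesday and is a leap year.

2308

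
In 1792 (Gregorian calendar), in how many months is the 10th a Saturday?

2

Check the 10th of each month of 1792: Jan 10: Tue, Feb 10: Fri, Mar 10: Sat, Apr 10: Tue, May 10: Thu, Jun 10: Sun, Jul 10: Tue, Aug 10: Fri, Sep 10: Mon, Oct 10: Wed, Nov 10: Sat, Dec 10: Mon.
Saturday occurs in March, November — 2 months.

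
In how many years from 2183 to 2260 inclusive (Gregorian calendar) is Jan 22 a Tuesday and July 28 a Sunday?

Check each year's weekday for Jan 22 and July 28:
  2183: Wed/Mon  2184: Thu/Wed  2185: Sat/Thu  2186: Sun/Fri  2187: Mon/Sat  2188: Tue/Mon  2189: Thu/Tue  2190: Fri/Wed  2191: Sat/Thu  2192: Sun/Sat  2193: Tue/Sun ✓  2194: Wed/Mon  2195: Thu/Tue  2196: Fri/Thu  …(50 more)…  2247: Fri/Wed  2248: Sat/Fri  2249: Mon/Sat  2250: Tue/Sun ✓  2251: Wed/Mon  2252: Thu/Wed  2253: Sat/Thu  2254: Sun/Fri  2255: Mon/Sat  2256: Tue/Mon  2257: Thu/Tue  2258: Fri/Wed  2259: Sat/Thu  2260: Sun/Sat
Both conditions hold in: 2193, 2199, 2205, 2211, 2222, 2233, 2239, 2250 — 8.

8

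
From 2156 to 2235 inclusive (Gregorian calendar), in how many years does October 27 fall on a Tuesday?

Track October 27's weekday year by year (advancing +1, or +2 across a Feb 29):
  2156: Wed  2157: Thu (+1)  2158: Fri (+1)  2159: Sat (+1)  2160: Mon (+2)
  2161: Tue (+1) ✓  2162: Wed (+1)  2163: Thu (+1)  2164: Sat (+2)  2165: Sun (+1)
  2166: Mon (+1)  2167: Tue (+1) ✓  2168: Thu (+2)  2169: Fri (+1)  … (52 more years) …
  2222: Sun (+1)  2223: Mon (+1)  2224: Wed (+2)  2225: Thu (+1)  2226: Fri (+1)
  2227: Sat (+1)  2228: Mon (+2)  2229: Tue (+1) ✓  2230: Wed (+1)  2231: Thu (+1)
  2232: Sat (+2)  2233: Sun (+1)  2234: Mon (+1)  2235: Tue (+1) ✓
Tuesday years: 2161, 2167, 2172, 2178, 2189, 2195, 2201, 2207, 2212, 2218, 2229, 2235 — 12 in total.

12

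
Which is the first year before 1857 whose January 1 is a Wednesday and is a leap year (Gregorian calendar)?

1840

Jan 1 advances by 2 weekdays after a leap year and by 1 after a common year.
1857: Jan 1 is Thursday.
1856: Tuesday (leap)
1855: Monday
1854: Sunday
1853: Saturday
1852: Thursday (leap)
1851: Wednesday
1850: Tuesday
1849: Monday
1848: Saturday (leap)
1847: Friday
1846: Thursday
1845: Wednesday
1844: Monday (leap)
1843: Sunday
1842: Saturday
1841: Friday
1840: Wednesday (leap)
1840 begins on a Wednesday and is a leap year.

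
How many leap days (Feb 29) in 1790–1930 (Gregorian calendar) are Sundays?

4

Leap years in 1790–1930: 33 of them.
Feb 29 weekday advances by 5 (mod 7) from one leap year to the next four years later (or differs when a century non-leap intervenes).
Leap-day weekdays: 1792:Wed 1796:Mon 1804:Wed 1808:Mon 1812:Sat 1816:Thu 1820:Tue 1824:Sun✓ 1828:Fri 1832:Wed 1836:Mon 1840:Sat 1844:Thu …(7 more)… 1876:Tue 1880:Sun✓ 1884:Fri 1888:Wed 1892:Mon 1896:Sat 1904:Mon 1908:Sat 1912:Thu 1916:Tue 1920:Sun✓ 1924:Fri 1928:Wed
Sunday: 1824, 1852, 1880, 1920 → 4.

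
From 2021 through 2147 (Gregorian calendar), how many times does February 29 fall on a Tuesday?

Leap years in 2021–2147: 30 of them.
Feb 29 weekday advances by 5 (mod 7) from one leap year to the next four years later (or differs when a century non-leap intervenes).
Leap-day weekdays: 2024:Thu 2028:Tue✓ 2032:Sun 2036:Fri 2040:Wed 2044:Mon 2048:Sat 2052:Thu 2056:Tue✓ 2060:Sun 2064:Fri 2068:Wed 2072:Mon …(4 more)… 2092:Fri 2096:Wed 2104:Fri 2108:Wed 2112:Mon 2116:Sat 2120:Thu 2124:Tue✓ 2128:Sun 2132:Fri 2136:Wed 2140:Mon 2144:Sat
Tuesday: 2028, 2056, 2084, 2124 → 4.

4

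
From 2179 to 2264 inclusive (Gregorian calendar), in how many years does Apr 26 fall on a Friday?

Track Apr 26's weekday year by year (advancing +1, or +2 across a Feb 29):
  2179: Mon  2180: Wed (+2)  2181: Thu (+1)  2182: Fri (+1) ✓  2183: Sat (+1)
  2184: Mon (+2)  2185: Tue (+1)  2186: Wed (+1)  2187: Thu (+1)  2188: Sat (+2)
  2189: Sun (+1)  2190: Mon (+1)  2191: Tue (+1)  2192: Thu (+2)  … (58 more years) …
  2251: Sat (+1)  2252: Mon (+2)  2253: Tue (+1)  2254: Wed (+1)  2255: Thu (+1)
  2256: Sat (+2)  2257: Sun (+1)  2258: Mon (+1)  2259: Tue (+1)  2260: Thu (+2)
  2261: Fri (+1) ✓  2262: Sat (+1)  2263: Sun (+1)  2264: Tue (+2)
Friday years: 2182, 2193, 2199, 2205, 2211, 2216, 2222, 2233, 2239, 2244, 2250, 2261 — 12 in total.

12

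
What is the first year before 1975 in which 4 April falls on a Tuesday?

From one year to the next, a fixed date's weekday advances by 1, or by 2 when a Feb 29 lies between the two dates.
1975: April 4 is Friday.
1974: Thursday (−1)
1973: Wednesday (−1)
1972: Tuesday (−1)
4 April falls on a Tuesday in 1972.

1972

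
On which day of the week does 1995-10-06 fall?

January 1, 1995 is a Sunday.
October 6 is day 279 of the year, i.e. 278 days after Jan 1.
278 mod 7 = 5, so advance 5 weekdays from Sunday: Friday.

Friday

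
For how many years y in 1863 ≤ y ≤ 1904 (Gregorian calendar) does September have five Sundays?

12

September has 30 days; it has five Sundays when Sunday falls among the first (month-length − 28) days — i.e. when September 1 is one of Sunday/Saturday.
September 1 by year: 1863:Tue 1864:Thu 1865:Fri 1866:Sat✓ 1867:Sun✓ 1868:Tue 1869:Wed 1870:Thu 1871:Fri 1872:Sun✓ 1873:Mon 1874:Tue 1875:Wed 1876:Fri 1877:Sat✓ …(12 more)… 1890:Mon 1891:Tue 1892:Thu 1893:Fri 1894:Sat✓ 1895:Sun✓ 1896:Tue 1897:Wed 1898:Thu 1899:Fri 1900:Sat✓ 1901:Sun✓ 1902:Mon 1903:Tue 1904:Thu
Years with five Sundays: 1866, 1867, 1872, 1877, 1878, 1883, 1888, 1889, 1894, 1895, 1900, 1901 → 12.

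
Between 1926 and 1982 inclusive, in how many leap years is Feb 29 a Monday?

2

Leap years in 1926–1982: 14 of them.
Feb 29 weekday advances by 5 (mod 7) from one leap year to the next four years later (or differs when a century non-leap intervenes).
Leap-day weekdays: 1928:Wed 1932:Mon✓ 1936:Sat 1940:Thu 1944:Tue 1948:Sun 1952:Fri 1956:Wed 1960:Mon✓ 1964:Sat 1968:Thu 1972:Tue 1976:Sun 1980:Fri
Monday: 1932, 1960 → 2.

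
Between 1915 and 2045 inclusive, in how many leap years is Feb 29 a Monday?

Leap years in 1915–2045: 33 of them.
Feb 29 weekday advances by 5 (mod 7) from one leap year to the next four years later (or differs when a century non-leap intervenes).
Leap-day weekdays: 1916:Tue 1920:Sun 1924:Fri 1928:Wed 1932:Mon✓ 1936:Sat 1940:Thu 1944:Tue 1948:Sun 1952:Fri 1956:Wed 1960:Mon✓ 1964:Sat …(7 more)… 1996:Thu 2000:Tue 2004:Sun 2008:Fri 2012:Wed 2016:Mon✓ 2020:Sat 2024:Thu 2028:Tue 2032:Sun 2036:Fri 2040:Wed 2044:Mon✓
Monday: 1932, 1960, 1988, 2016, 2044 → 5.

5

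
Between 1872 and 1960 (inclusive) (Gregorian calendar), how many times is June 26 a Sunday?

Track June 26's weekday year by year (advancing +1, or +2 across a Feb 29):
  1872: Wed  1873: Thu (+1)  1874: Fri (+1)  1875: Sat (+1)  1876: Mon (+2)
  1877: Tue (+1)  1878: Wed (+1)  1879: Thu (+1)  1880: Sat (+2)  1881: Sun (+1) ✓
  1882: Mon (+1)  1883: Tue (+1)  1884: Thu (+2)  1885: Fri (+1)  … (61 more years) …
  1947: Thu (+1)  1948: Sat (+2)  1949: Sun (+1) ✓  1950: Mon (+1)  1951: Tue (+1)
  1952: Thu (+2)  1953: Fri (+1)  1954: Sat (+1)  1955: Sun (+1) ✓  1956: Tue (+2)
  1957: Wed (+1)  1958: Thu (+1)  1959: Fri (+1)  1960: Sun (+2) ✓
Sunday years: 1881, 1887, 1892, 1898, 1904, 1910, 1921, 1927, 1932, 1938, 1949, 1955, 1960 — 13 in total.

13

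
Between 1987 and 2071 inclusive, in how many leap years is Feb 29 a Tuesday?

Leap years in 1987–2071: 21 of them.
Feb 29 weekday advances by 5 (mod 7) from one leap year to the next four years later (or differs when a century non-leap intervenes).
Leap-day weekdays: 1988:Mon 1992:Sat 1996:Thu 2000:Tue✓ 2004:Sun 2008:Fri 2012:Wed 2016:Mon 2020:Sat 2024:Thu 2028:Tue✓ 2032:Sun 2036:Fri 2040:Wed 2044:Mon 2048:Sat 2052:Thu 2056:Tue✓ 2060:Sun 2064:Fri 2068:Wed
Tuesday: 2000, 2028, 2056 → 3.

3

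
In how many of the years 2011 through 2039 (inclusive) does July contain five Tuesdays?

July has 31 days; it has five Tuesdays when Tuesday falls among the first (month-length − 28) days — i.e. when July 1 is one of Tuesday/Monday/Sunday.
July 1 by year: 2011:Fri 2012:Sun✓ 2013:Mon✓ 2014:Tue✓ 2015:Wed 2016:Fri 2017:Sat 2018:Sun✓ 2019:Mon✓ 2020:Wed 2021:Thu 2022:Fri 2023:Sat 2024:Mon✓ 2025:Tue✓ 2026:Wed 2027:Thu 2028:Sat 2029:Sun✓ 2030:Mon✓ 2031:Tue✓ 2032:Thu 2033:Fri 2034:Sat 2035:Sun✓ 2036:Tue✓ 2037:Wed 2038:Thu 2039:Fri
Years with five Tuesdays: 2012, 2013, 2014, 2018, 2019, 2024, 2025, 2029, 2030, 2031, 2035, 2036 → 12.

12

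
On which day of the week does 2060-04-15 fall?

Thursday

January 1, 2060 is a Thursday.
April 15 is day 106 of the year, i.e. 105 days after Jan 1.
105 mod 7 = 0, so advance 0 weekdays from Thursday: Thursday.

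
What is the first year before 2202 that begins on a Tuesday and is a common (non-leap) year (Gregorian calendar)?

Jan 1 advances by 2 weekdays after a leap year and by 1 after a common year.
2202: Jan 1 is Friday.
2201: Thursday
2200: Wednesday
2199: Tuesday
2199 begins on a Tuesday and is a common year.

2199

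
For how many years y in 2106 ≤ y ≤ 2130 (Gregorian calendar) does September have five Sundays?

7

September has 30 days; it has five Sundays when Sunday falls among the first (month-length − 28) days — i.e. when September 1 is one of Sunday/Saturday.
September 1 by year: 2106:Wed 2107:Thu 2108:Sat✓ 2109:Sun✓ 2110:Mon 2111:Tue 2112:Thu 2113:Fri 2114:Sat✓ 2115:Sun✓ 2116:Tue 2117:Wed 2118:Thu 2119:Fri 2120:Sun✓ 2121:Mon 2122:Tue 2123:Wed 2124:Fri 2125:Sat✓ 2126:Sun✓ 2127:Mon 2128:Wed 2129:Thu 2130:Fri
Years with five Sundays: 2108, 2109, 2114, 2115, 2120, 2125, 2126 → 7.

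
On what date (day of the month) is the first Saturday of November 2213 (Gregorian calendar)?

November 1, 2213 is a Monday, so the first Saturday is the 6th.
The first Saturday is 6 + 0 = 6.

6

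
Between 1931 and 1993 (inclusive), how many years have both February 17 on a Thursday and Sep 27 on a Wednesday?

2

Check each year's weekday for February 17 and Sep 27:
  1931: Tue/Sun  1932: Wed/Tue  1933: Fri/Wed  1934: Sat/Thu  1935: Sun/Fri  1936: Mon/Sun  1937: Wed/Mon  1938: Thu/Tue  1939: Fri/Wed  1940: Sat/Fri  1941: Mon/Sat  1942: Tue/Sun  1943: Wed/Mon  1944: Thu/Wed ✓  …(35 more)…  1980: Sun/Sat  1981: Tue/Sun  1982: Wed/Mon  1983: Thu/Tue  1984: Fri/Thu  1985: Sun/Fri  1986: Mon/Sat  1987: Tue/Sun  1988: Wed/Tue  1989: Fri/Wed  1990: Sat/Thu  1991: Sun/Fri  1992: Mon/Sun  1993: Wed/Mon
Both conditions hold in: 1944, 1972 — 2.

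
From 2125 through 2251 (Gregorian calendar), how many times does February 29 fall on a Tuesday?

Leap years in 2125–2251: 30 of them.
Feb 29 weekday advances by 5 (mod 7) from one leap year to the next four years later (or differs when a century non-leap intervenes).
Leap-day weekdays: 2128:Sun 2132:Fri 2136:Wed 2140:Mon 2144:Sat 2148:Thu 2152:Tue✓ 2156:Sun 2160:Fri 2164:Wed 2168:Mon 2172:Sat 2176:Thu …(4 more)… 2196:Mon 2204:Wed 2208:Mon 2212:Sat 2216:Thu 2220:Tue✓ 2224:Sun 2228:Fri 2232:Wed 2236:Mon 2240:Sat 2244:Thu 2248:Tue✓
Tuesday: 2152, 2180, 2220, 2248 → 4.

4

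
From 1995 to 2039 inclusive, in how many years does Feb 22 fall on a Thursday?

Track Feb 22's weekday year by year (advancing +1, or +2 across a Feb 29):
  1995: Wed  1996: Thu (+1) ✓  1997: Sat (+2)  1998: Sun (+1)  1999: Mon (+1)
  2000: Tue (+1)  2001: Thu (+2) ✓  2002: Fri (+1)  2003: Sat (+1)  2004: Sun (+1)
  2005: Tue (+2)  2006: Wed (+1)  2007: Thu (+1) ✓  2008: Fri (+1)  … (17 more years) …
  2026: Sun (+1)  2027: Mon (+1)  2028: Tue (+1)  2029: Thu (+2) ✓  2030: Fri (+1)
  2031: Sat (+1)  2032: Sun (+1)  2033: Tue (+2)  2034: Wed (+1)  2035: Thu (+1) ✓
  2036: Fri (+1)  2037: Sun (+2)  2038: Mon (+1)  2039: Tue (+1)
Thursday years: 1996, 2001, 2007, 2018, 2024, 2029, 2035 — 7 in total.

7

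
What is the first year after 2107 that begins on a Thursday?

Jan 1 advances by 2 weekdays after a leap year and by 1 after a common year.
2107: Jan 1 is Saturday.
2108: Sunday (leap)
2109: Tuesday
2110: Wednesday
2111: Thursday
2111 begins on a Thursday

2111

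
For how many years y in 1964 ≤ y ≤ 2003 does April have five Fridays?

11

April has 30 days; it has five Fridays when Friday falls among the first (month-length − 28) days — i.e. when April 1 is one of Friday/Thursday.
April 1 by year: 1964:Wed 1965:Thu✓ 1966:Fri✓ 1967:Sat 1968:Mon 1969:Tue 1970:Wed 1971:Thu✓ 1972:Sat 1973:Sun 1974:Mon 1975:Tue 1976:Thu✓ 1977:Fri✓ 1978:Sat …(10 more)… 1989:Sat 1990:Sun 1991:Mon 1992:Wed 1993:Thu✓ 1994:Fri✓ 1995:Sat 1996:Mon 1997:Tue 1998:Wed 1999:Thu✓ 2000:Sat 2001:Sun 2002:Mon 2003:Tue
Years with five Fridays: 1965, 1966, 1971, 1976, 1977, 1982, 1983, 1988, 1993, 1994, 1999 → 11.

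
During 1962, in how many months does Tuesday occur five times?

4

A month of length L has five Tuesdays iff its first Tuesday is on day ≤ L−28 (so day 1–3 in a 31-day month, 1–2 in a 30-day month, day 1 in a leap February).
Checking each month of 1962: Jan starts Mon (31d) ✓; Feb starts Thu (28d); Mar starts Thu (31d); Apr starts Sun (30d); May starts Tue (31d) ✓; Jun starts Fri (30d); Jul starts Sun (31d) ✓; Aug starts Wed (31d); Sep starts Sat (30d); Oct starts Mon (31d) ✓; Nov starts Thu (30d); Dec starts Sat (31d).
Five-Tuesday months: January, May, July, October → 4.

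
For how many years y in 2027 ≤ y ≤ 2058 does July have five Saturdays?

July has 31 days; it has five Saturdays when Saturday falls among the first (month-length − 28) days — i.e. when July 1 is one of Saturday/Friday/Thursday.
July 1 by year: 2027:Thu✓ 2028:Sat✓ 2029:Sun 2030:Mon 2031:Tue 2032:Thu✓ 2033:Fri✓ 2034:Sat✓ 2035:Sun 2036:Tue 2037:Wed 2038:Thu✓ 2039:Fri✓ 2040:Sun 2041:Mon 2042:Tue 2043:Wed 2044:Fri✓ 2045:Sat✓ 2046:Sun 2047:Mon 2048:Wed 2049:Thu✓ 2050:Fri✓ 2051:Sat✓ 2052:Mon 2053:Tue 2054:Wed 2055:Thu✓ 2056:Sat✓ 2057:Sun 2058:Mon
Years with five Saturdays: 2027, 2028, 2032, 2033, 2034, 2038, 2039, 2044, 2045, 2049, 2050, 2051, 2055, 2056 → 14.

14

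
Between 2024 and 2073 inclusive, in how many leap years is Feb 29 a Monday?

Leap years in 2024–2073: 13 of them.
Feb 29 weekday advances by 5 (mod 7) from one leap year to the next four years later (or differs when a century non-leap intervenes).
Leap-day weekdays: 2024:Thu 2028:Tue 2032:Sun 2036:Fri 2040:Wed 2044:Mon✓ 2048:Sat 2052:Thu 2056:Tue 2060:Sun 2064:Fri 2068:Wed 2072:Mon✓
Monday: 2044, 2072 → 2.

2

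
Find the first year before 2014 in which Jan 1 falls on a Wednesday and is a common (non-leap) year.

Jan 1 advances by 2 weekdays after a leap year and by 1 after a common year.
2014: Jan 1 is Wednesday.
2013: Tuesday
2012: Sunday (leap)
2011: Saturday
2010: Friday
2009: Thursday
2008: Tuesday (leap)
2007: Monday
2006: Sunday
2005: Saturday
2004: Thursday (leap)
2003: Wednesday
2003 begins on a Wednesday and is a common year.

2003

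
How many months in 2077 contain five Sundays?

4

A month of length L has five Sundays iff its first Sunday is on day ≤ L−28 (so day 1–3 in a 31-day month, 1–2 in a 30-day month, day 1 in a leap February).
Checking each month of 2077: Jan starts Fri (31d) ✓; Feb starts Mon (28d); Mar starts Mon (31d); Apr starts Thu (30d); May starts Sat (31d) ✓; Jun starts Tue (30d); Jul starts Thu (31d); Aug starts Sun (31d) ✓; Sep starts Wed (30d); Oct starts Fri (31d) ✓; Nov starts Mon (30d); Dec starts Wed (31d).
Five-Sunday months: January, May, August, October → 4.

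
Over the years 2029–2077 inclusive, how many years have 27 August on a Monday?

8

Track 27 August's weekday year by year (advancing +1, or +2 across a Feb 29):
  2029: Mon ✓  2030: Tue (+1)  2031: Wed (+1)  2032: Fri (+2)  2033: Sat (+1)
  2034: Sun (+1)  2035: Mon (+1) ✓  2036: Wed (+2)  2037: Thu (+1)  2038: Fri (+1)
  2039: Sat (+1)  2040: Mon (+2) ✓  2041: Tue (+1)  2042: Wed (+1)  … (21 more years) …
  2064: Wed (+2)  2065: Thu (+1)  2066: Fri (+1)  2067: Sat (+1)  2068: Mon (+2) ✓
  2069: Tue (+1)  2070: Wed (+1)  2071: Thu (+1)  2072: Sat (+2)  2073: Sun (+1)
  2074: Mon (+1) ✓  2075: Tue (+1)  2076: Thu (+2)  2077: Fri (+1)
Monday years: 2029, 2035, 2040, 2046, 2057, 2063, 2068, 2074 — 8 in total.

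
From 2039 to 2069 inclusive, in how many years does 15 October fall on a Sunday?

Track 15 October's weekday year by year (advancing +1, or +2 across a Feb 29):
  2039: Sat  2040: Mon (+2)  2041: Tue (+1)  2042: Wed (+1)  2043: Thu (+1)
  2044: Sat (+2)  2045: Sun (+1) ✓  2046: Mon (+1)  2047: Tue (+1)  2048: Thu (+2)
  2049: Fri (+1)  2050: Sat (+1)  2051: Sun (+1) ✓  2052: Tue (+2)  … (3 more years) …
  2056: Sun (+2) ✓  2057: Mon (+1)  2058: Tue (+1)  2059: Wed (+1)  2060: Fri (+2)
  2061: Sat (+1)  2062: Sun (+1) ✓  2063: Mon (+1)  2064: Wed (+2)  2065: Thu (+1)
  2066: Fri (+1)  2067: Sat (+1)  2068: Mon (+2)  2069: Tue (+1)
Sunday years: 2045, 2051, 2056, 2062 — 4 in total.

4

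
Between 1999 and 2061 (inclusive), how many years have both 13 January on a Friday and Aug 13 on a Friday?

0

Check each year's weekday for 13 January and Aug 13:
  1999: Wed/Fri  2000: Thu/Sun  2001: Sat/Mon  2002: Sun/Tue  2003: Mon/Wed  2004: Tue/Fri  2005: Thu/Sat  2006: Fri/Sun  2007: Sat/Mon  2008: Sun/Wed  2009: Tue/Thu  2010: Wed/Fri  2011: Thu/Sat  2012: Fri/Mon  …(35 more)…  2048: Mon/Thu  2049: Wed/Fri  2050: Thu/Sat  2051: Fri/Sun  2052: Sat/Tue  2053: Mon/Wed  2054: Tue/Thu  2055: Wed/Fri  2056: Thu/Sun  2057: Sat/Mon  2058: Sun/Tue  2059: Mon/Wed  2060: Tue/Fri  2061: Thu/Sat
Both conditions hold in: no year — 0.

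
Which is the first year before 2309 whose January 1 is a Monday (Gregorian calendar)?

Jan 1 advances by 2 weekdays after a leap year and by 1 after a common year.
2309: Jan 1 is Friday.
2308: Wednesday (leap)
2307: Tuesday
2306: Monday
2306 begins on a Monday

2306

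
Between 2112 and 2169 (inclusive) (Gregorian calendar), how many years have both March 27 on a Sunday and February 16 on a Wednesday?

6

Check each year's weekday for March 27 and February 16:
  2112: Sun/Tue  2113: Mon/Thu  2114: Tue/Fri  2115: Wed/Sat  2116: Fri/Sun  2117: Sat/Tue  2118: Sun/Wed ✓  2119: Mon/Thu  2120: Wed/Fri  2121: Thu/Sun  2122: Fri/Mon  2123: Sat/Tue  2124: Mon/Wed  2125: Tue/Fri  …(30 more)…  2156: Sat/Mon  2157: Sun/Wed ✓  2158: Mon/Thu  2159: Tue/Fri  2160: Thu/Sat  2161: Fri/Mon  2162: Sat/Tue  2163: Sun/Wed ✓  2164: Tue/Thu  2165: Wed/Sat  2166: Thu/Sun  2167: Fri/Mon  2168: Sun/Tue  2169: Mon/Thu
Both conditions hold in: 2118, 2129, 2135, 2146, 2157, 2163 — 6.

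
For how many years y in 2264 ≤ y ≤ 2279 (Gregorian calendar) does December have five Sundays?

December has 31 days; it has five Sundays when Sunday falls among the first (month-length − 28) days — i.e. when December 1 is one of Sunday/Saturday/Friday.
December 1 by year: 2264:Thu 2265:Fri✓ 2266:Sat✓ 2267:Sun✓ 2268:Tue 2269:Wed 2270:Thu 2271:Fri✓ 2272:Sun✓ 2273:Mon 2274:Tue 2275:Wed 2276:Fri✓ 2277:Sat✓ 2278:Sun✓ 2279:Mon
Years with five Sundays: 2265, 2266, 2267, 2271, 2272, 2276, 2277, 2278 → 8.

8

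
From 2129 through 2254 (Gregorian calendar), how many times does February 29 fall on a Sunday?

4

Leap years in 2129–2254: 30 of them.
Feb 29 weekday advances by 5 (mod 7) from one leap year to the next four years later (or differs when a century non-leap intervenes).
Leap-day weekdays: 2132:Fri 2136:Wed 2140:Mon 2144:Sat 2148:Thu 2152:Tue 2156:Sun✓ 2160:Fri 2164:Wed 2168:Mon 2172:Sat 2176:Thu 2180:Tue …(4 more)… 2204:Wed 2208:Mon 2212:Sat 2216:Thu 2220:Tue 2224:Sun✓ 2228:Fri 2232:Wed 2236:Mon 2240:Sat 2244:Thu 2248:Tue 2252:Sun✓
Sunday: 2156, 2184, 2224, 2252 → 4.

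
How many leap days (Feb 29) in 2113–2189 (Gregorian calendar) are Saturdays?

Leap years in 2113–2189: 19 of them.
Feb 29 weekday advances by 5 (mod 7) from one leap year to the next four years later (or differs when a century non-leap intervenes).
Leap-day weekdays: 2116:Sat✓ 2120:Thu 2124:Tue 2128:Sun 2132:Fri 2136:Wed 2140:Mon 2144:Sat✓ 2148:Thu 2152:Tue 2156:Sun 2160:Fri 2164:Wed 2168:Mon 2172:Sat✓ 2176:Thu 2180:Tue 2184:Sun 2188:Fri
Saturday: 2116, 2144, 2172 → 3.

3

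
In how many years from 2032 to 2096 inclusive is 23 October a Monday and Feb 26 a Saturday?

2

Check each year's weekday for 23 October and Feb 26:
  2032: Sat/Thu  2033: Sun/Sat  2034: Mon/Sun  2035: Tue/Mon  2036: Thu/Tue  2037: Fri/Thu  2038: Sat/Fri  2039: Sun/Sat  2040: Tue/Sun  2041: Wed/Tue  2042: Thu/Wed  2043: Fri/Thu  2044: Sun/Fri  2045: Mon/Sun  …(37 more)…  2083: Sat/Fri  2084: Mon/Sat ✓  2085: Tue/Mon  2086: Wed/Tue  2087: Thu/Wed  2088: Sat/Thu  2089: Sun/Sat  2090: Mon/Sun  2091: Tue/Mon  2092: Thu/Tue  2093: Fri/Thu  2094: Sat/Fri  2095: Sun/Sat  2096: Tue/Sun
Both conditions hold in: 2056, 2084 — 2.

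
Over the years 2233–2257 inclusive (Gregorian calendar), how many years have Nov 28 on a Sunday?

Track Nov 28's weekday year by year (advancing +1, or +2 across a Feb 29):
  2233: Thu  2234: Fri (+1)  2235: Sat (+1)  2236: Mon (+2)  2237: Tue (+1)
  2238: Wed (+1)  2239: Thu (+1)  2240: Sat (+2)  2241: Sun (+1) ✓  2242: Mon (+1)
  2243: Tue (+1)  2244: Thu (+2)  2245: Fri (+1)  2246: Sat (+1)  2247: Sun (+1) ✓
  2248: Tue (+2)  2249: Wed (+1)  2250: Thu (+1)  2251: Fri (+1)  2252: Sun (+2) ✓
  2253: Mon (+1)  2254: Tue (+1)  2255: Wed (+1)  2256: Fri (+2)  2257: Sat (+1)
Sunday years: 2241, 2247, 2252 — 3 in total.

3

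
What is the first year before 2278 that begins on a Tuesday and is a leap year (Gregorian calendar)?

Jan 1 advances by 2 weekdays after a leap year and by 1 after a common year.
2278: Jan 1 is Tuesday.
2277: Monday
2276: Saturday (leap)
2275: Friday
2274: Thursday
2273: Wednesday
2272: Monday (leap)
2271: Sunday
2270: Saturday
2269: Friday
2268: Wednesday (leap)
2267: Tuesday
2266: Monday
2265: Sunday
2264: Friday (leap)
2263: Thursday
2262: Wednesday
2261: Tuesday
2260: Sunday (leap)
2259: Saturday
2258: Friday
2257: Thursday
2256: Tuesday (leap)
2256 begins on a Tuesday and is a leap year.

2256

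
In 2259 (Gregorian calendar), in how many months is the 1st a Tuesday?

Check the 1st of each month of 2259: Jan 1: Sat, Feb 1: Tue, Mar 1: Tue, Apr 1: Fri, May 1: Sun, Jun 1: Wed, Jul 1: Fri, Aug 1: Mon, Sep 1: Thu, Oct 1: Sat, Nov 1: Tue, Dec 1: Thu.
Tuesday occurs in February, March, November — 3 months.

3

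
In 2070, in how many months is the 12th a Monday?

Check the 12th of each month of 2070: Jan 12: Sun, Feb 12: Wed, Mar 12: Wed, Apr 12: Sat, May 12: Mon, Jun 12: Thu, Jul 12: Sat, Aug 12: Tue, Sep 12: Fri, Oct 12: Sun, Nov 12: Wed, Dec 12: Fri.
Monday occurs in May — 1 month.

1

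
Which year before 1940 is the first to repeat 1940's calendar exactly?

1912

Two years share a calendar iff Jan 1 falls on the same weekday and both are leap or both are common. 1940: Jan 1 is Monday, leap year.
1939: Jan 1 Sunday, common
1938: Jan 1 Saturday, common
1937: Jan 1 Friday, common
1936: Jan 1 Wednesday, leap
1935: Jan 1 Tuesday, common
1934: Jan 1 Monday, common
1933: Jan 1 Sunday, common
1932: Jan 1 Friday, leap
1931: Jan 1 Thursday, common
1930: Jan 1 Wednesday, common
1929: Jan 1 Tuesday, common
1928: Jan 1 Sunday, leap
1927: Jan 1 Saturday, common
1926: Jan 1 Friday, common
1925: Jan 1 Thursday, common
1924: Jan 1 Tuesday, leap
1923: Jan 1 Monday, common
1922: Jan 1 Sunday, common
1921: Jan 1 Saturday, common
1920: Jan 1 Thursday, leap
1919: Jan 1 Wednesday, common
1918: Jan 1 Tuesday, common
1917: Jan 1 Monday, common
1916: Jan 1 Saturday, leap
1915: Jan 1 Friday, common
1914: Jan 1 Thursday, common
1913: Jan 1 Wednesday, common
1912: Jan 1 Monday, leap
1912 matches on both conditions.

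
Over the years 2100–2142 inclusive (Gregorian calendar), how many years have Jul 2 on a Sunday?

Track Jul 2's weekday year by year (advancing +1, or +2 across a Feb 29):
  2100: Fri  2101: Sat (+1)  2102: Sun (+1) ✓  2103: Mon (+1)  2104: Wed (+2)
  2105: Thu (+1)  2106: Fri (+1)  2107: Sat (+1)  2108: Mon (+2)  2109: Tue (+1)
  2110: Wed (+1)  2111: Thu (+1)  2112: Sat (+2)  2113: Sun (+1) ✓  … (15 more years) …
  2129: Sat (+1)  2130: Sun (+1) ✓  2131: Mon (+1)  2132: Wed (+2)  2133: Thu (+1)
  2134: Fri (+1)  2135: Sat (+1)  2136: Mon (+2)  2137: Tue (+1)  2138: Wed (+1)
  2139: Thu (+1)  2140: Sat (+2)  2141: Sun (+1) ✓  2142: Mon (+1)
Sunday years: 2102, 2113, 2119, 2124, 2130, 2141 — 6 in total.

6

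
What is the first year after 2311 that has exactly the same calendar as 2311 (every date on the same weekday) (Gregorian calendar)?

2322

Two years share a calendar iff Jan 1 falls on the same weekday and both are leap or both are common. 2311: Jan 1 is Sunday, common year.
2312: Jan 1 Monday, leap
2313: Jan 1 Wednesday, common
2314: Jan 1 Thursday, common
2315: Jan 1 Friday, common
2316: Jan 1 Saturday, leap
2317: Jan 1 Monday, common
2318: Jan 1 Tuesday, common
2319: Jan 1 Wednesday, common
2320: Jan 1 Thursday, leap
2321: Jan 1 Saturday, common
2322: Jan 1 Sunday, common
2322 matches on both conditions.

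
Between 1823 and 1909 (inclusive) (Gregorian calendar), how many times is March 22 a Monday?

Track March 22's weekday year by year (advancing +1, or +2 across a Feb 29):
  1823: Sat  1824: Mon (+2) ✓  1825: Tue (+1)  1826: Wed (+1)  1827: Thu (+1)
  1828: Sat (+2)  1829: Sun (+1)  1830: Mon (+1) ✓  1831: Tue (+1)  1832: Thu (+2)
  1833: Fri (+1)  1834: Sat (+1)  1835: Sun (+1)  1836: Tue (+2)  … (59 more years) …
  1896: Sun (+2)  1897: Mon (+1) ✓  1898: Tue (+1)  1899: Wed (+1)  1900: Thu (+1)
  1901: Fri (+1)  1902: Sat (+1)  1903: Sun (+1)  1904: Tue (+2)  1905: Wed (+1)
  1906: Thu (+1)  1907: Fri (+1)  1908: Sun (+2)  1909: Mon (+1) ✓
Monday years: 1824, 1830, 1841, 1847, 1852, 1858, 1869, 1875, 1880, 1886, 1897, 1909 — 12 in total.

12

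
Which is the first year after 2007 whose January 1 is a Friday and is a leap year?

Jan 1 advances by 2 weekdays after a leap year and by 1 after a common year.
2007: Jan 1 is Monday.
2008: Tuesday (leap)
2009: Thursday
2010: Friday
2011: Saturday
2012: Sunday (leap)
2013: Tuesday
2014: Wednesday
2015: Thursday
2016: Friday (leap)
2016 begins on a Friday and is a leap year.

2016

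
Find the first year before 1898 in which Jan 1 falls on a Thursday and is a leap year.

Jan 1 advances by 2 weekdays after a leap year and by 1 after a common year.
1898: Jan 1 is Saturday.
1897: Friday
1896: Wednesday (leap)
1895: Tuesday
1894: Monday
1893: Sunday
1892: Friday (leap)
1891: Thursday
1890: Wednesday
1889: Tuesday
1888: Sunday (leap)
1887: Saturday
1886: Friday
1885: Thursday
1884: Tuesday (leap)
1883: Monday
1882: Sunday
1881: Saturday
1880: Thursday (leap)
1880 begins on a Thursday and is a leap year.

1880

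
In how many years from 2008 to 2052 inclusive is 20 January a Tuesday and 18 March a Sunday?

Check each year's weekday for 20 January and 18 March:
  2008: Sun/Tue  2009: Tue/Wed  2010: Wed/Thu  2011: Thu/Fri  2012: Fri/Sun  2013: Sun/Mon  2014: Mon/Tue  2015: Tue/Wed  2016: Wed/Fri  2017: Fri/Sat  2018: Sat/Sun  2019: Sun/Mon  2020: Mon/Wed  2021: Wed/Thu  …(17 more)…  2039: Thu/Fri  2040: Fri/Sun  2041: Sun/Mon  2042: Mon/Tue  2043: Tue/Wed  2044: Wed/Fri  2045: Fri/Sat  2046: Sat/Sun  2047: Sun/Mon  2048: Mon/Wed  2049: Wed/Thu  2050: Thu/Fri  2051: Fri/Sat  2052: Sat/Mon
Both conditions hold in: no year — 0.

0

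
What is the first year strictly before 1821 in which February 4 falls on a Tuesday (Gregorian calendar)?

From one year to the next, a fixed date's weekday advances by 1, or by 2 when a Feb 29 lies between the two dates.
1821: February 4 is Sunday.
1820: Friday (−2)
1819: Thursday (−1)
1818: Wednesday (−1)
1817: Tuesday (−1)
February 4 falls on a Tuesday in 1817.

1817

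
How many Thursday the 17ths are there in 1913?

Check the 17th of each month of 1913: Jan 17: Fri, Feb 17: Mon, Mar 17: Mon, Apr 17: Thu, May 17: Sat, Jun 17: Tue, Jul 17: Thu, Aug 17: Sun, Sep 17: Wed, Oct 17: Fri, Nov 17: Mon, Dec 17: Wed.
Thursday occurs in April, July — 2 months.

2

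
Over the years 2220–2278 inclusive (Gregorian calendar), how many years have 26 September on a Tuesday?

9

Track 26 September's weekday year by year (advancing +1, or +2 across a Feb 29):
  2220: Tue ✓  2221: Wed (+1)  2222: Thu (+1)  2223: Fri (+1)  2224: Sun (+2)
  2225: Mon (+1)  2226: Tue (+1) ✓  2227: Wed (+1)  2228: Fri (+2)  2229: Sat (+1)
  2230: Sun (+1)  2231: Mon (+1)  2232: Wed (+2)  2233: Thu (+1)  … (31 more years) …
  2265: Tue (+1) ✓  2266: Wed (+1)  2267: Thu (+1)  2268: Sat (+2)  2269: Sun (+1)
  2270: Mon (+1)  2271: Tue (+1) ✓  2272: Thu (+2)  2273: Fri (+1)  2274: Sat (+1)
  2275: Sun (+1)  2276: Tue (+2) ✓  2277: Wed (+1)  2278: Thu (+1)
Tuesday years: 2220, 2226, 2237, 2243, 2248, 2254, 2265, 2271, 2276 — 9 in total.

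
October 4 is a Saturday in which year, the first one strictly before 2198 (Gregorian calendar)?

From one year to the next, a fixed date's weekday advances by 1, or by 2 when a Feb 29 lies between the two dates.
2198: October 4 is Thursday.
2197: Wednesday (−1)
2196: Tuesday (−1)
2195: Sunday (−2)
2194: Saturday (−1)
October 4 falls on a Saturday in 2194.

2194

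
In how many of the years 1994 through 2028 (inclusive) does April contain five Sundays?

10

April has 30 days; it has five Sundays when Sunday falls among the first (month-length − 28) days — i.e. when April 1 is one of Sunday/Saturday.
April 1 by year: 1994:Fri 1995:Sat✓ 1996:Mon 1997:Tue 1998:Wed 1999:Thu 2000:Sat✓ 2001:Sun✓ 2002:Mon 2003:Tue 2004:Thu 2005:Fri 2006:Sat✓ 2007:Sun✓ 2008:Tue …(5 more)… 2014:Tue 2015:Wed 2016:Fri 2017:Sat✓ 2018:Sun✓ 2019:Mon 2020:Wed 2021:Thu 2022:Fri 2023:Sat✓ 2024:Mon 2025:Tue 2026:Wed 2027:Thu 2028:Sat✓
Years with five Sundays: 1995, 2000, 2001, 2006, 2007, 2012, 2017, 2018, 2023, 2028 → 10.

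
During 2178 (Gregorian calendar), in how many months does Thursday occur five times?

5

A month of length L has five Thursdays iff its first Thursday is on day ≤ L−28 (so day 1–3 in a 31-day month, 1–2 in a 30-day month, day 1 in a leap February).
Checking each month of 2178: Jan starts Thu (31d) ✓; Feb starts Sun (28d); Mar starts Sun (31d); Apr starts Wed (30d) ✓; May starts Fri (31d); Jun starts Mon (30d); Jul starts Wed (31d) ✓; Aug starts Sat (31d); Sep starts Tue (30d); Oct starts Thu (31d) ✓; Nov starts Sun (30d); Dec starts Tue (31d) ✓.
Five-Thursday months: January, April, July, October, December → 5.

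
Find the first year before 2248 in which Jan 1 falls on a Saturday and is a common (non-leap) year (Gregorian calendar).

Jan 1 advances by 2 weekdays after a leap year and by 1 after a common year.
2248: Jan 1 is Saturday (leap).
2247: Friday
2246: Thursday
2245: Wednesday
2244: Monday (leap)
2243: Sunday
2242: Saturday
2242 begins on a Saturday and is a common year.

2242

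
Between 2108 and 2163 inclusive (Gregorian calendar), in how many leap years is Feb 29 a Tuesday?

Leap years in 2108–2163: 14 of them.
Feb 29 weekday advances by 5 (mod 7) from one leap year to the next four years later (or differs when a century non-leap intervenes).
Leap-day weekdays: 2108:Wed 2112:Mon 2116:Sat 2120:Thu 2124:Tue✓ 2128:Sun 2132:Fri 2136:Wed 2140:Mon 2144:Sat 2148:Thu 2152:Tue✓ 2156:Sun 2160:Fri
Tuesday: 2124, 2152 → 2.

2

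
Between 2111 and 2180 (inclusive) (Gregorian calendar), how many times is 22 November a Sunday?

Track 22 November's weekday year by year (advancing +1, or +2 across a Feb 29):
  2111: Sun ✓  2112: Tue (+2)  2113: Wed (+1)  2114: Thu (+1)  2115: Fri (+1)
  2116: Sun (+2) ✓  2117: Mon (+1)  2118: Tue (+1)  2119: Wed (+1)  2120: Fri (+2)
  2121: Sat (+1)  2122: Sun (+1) ✓  2123: Mon (+1)  2124: Wed (+2)  … (42 more years) …
  2167: Sun (+1) ✓  2168: Tue (+2)  2169: Wed (+1)  2170: Thu (+1)  2171: Fri (+1)
  2172: Sun (+2) ✓  2173: Mon (+1)  2174: Tue (+1)  2175: Wed (+1)  2176: Fri (+2)
  2177: Sat (+1)  2178: Sun (+1) ✓  2179: Mon (+1)  2180: Wed (+2)
Sunday years: 2111, 2116, 2122, 2133, 2139, 2144, 2150, 2161, 2167, 2172, 2178 — 11 in total.

11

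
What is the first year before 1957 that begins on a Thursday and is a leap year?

1948

Jan 1 advances by 2 weekdays after a leap year and by 1 after a common year.
1957: Jan 1 is Tuesday.
1956: Sunday (leap)
1955: Saturday
1954: Friday
1953: Thursday
1952: Tuesday (leap)
1951: Monday
1950: Sunday
1949: Saturday
1948: Thursday (leap)
1948 begins on a Thursday and is a leap year.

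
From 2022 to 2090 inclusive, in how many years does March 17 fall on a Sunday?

10

Track March 17's weekday year by year (advancing +1, or +2 across a Feb 29):
  2022: Thu  2023: Fri (+1)  2024: Sun (+2) ✓  2025: Mon (+1)  2026: Tue (+1)
  2027: Wed (+1)  2028: Fri (+2)  2029: Sat (+1)  2030: Sun (+1) ✓  2031: Mon (+1)
  2032: Wed (+2)  2033: Thu (+1)  2034: Fri (+1)  2035: Sat (+1)  … (41 more years) …
  2077: Wed (+1)  2078: Thu (+1)  2079: Fri (+1)  2080: Sun (+2) ✓  2081: Mon (+1)
  2082: Tue (+1)  2083: Wed (+1)  2084: Fri (+2)  2085: Sat (+1)  2086: Sun (+1) ✓
  2087: Mon (+1)  2088: Wed (+2)  2089: Thu (+1)  2090: Fri (+1)
Sunday years: 2024, 2030, 2041, 2047, 2052, 2058, 2069, 2075, 2080, 2086 — 10 in total.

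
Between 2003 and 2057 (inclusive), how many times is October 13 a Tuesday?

8

Track October 13's weekday year by year (advancing +1, or +2 across a Feb 29):
  2003: Mon  2004: Wed (+2)  2005: Thu (+1)  2006: Fri (+1)  2007: Sat (+1)
  2008: Mon (+2)  2009: Tue (+1) ✓  2010: Wed (+1)  2011: Thu (+1)  2012: Sat (+2)
  2013: Sun (+1)  2014: Mon (+1)  2015: Tue (+1) ✓  2016: Thu (+2)  … (27 more years) …
  2044: Thu (+2)  2045: Fri (+1)  2046: Sat (+1)  2047: Sun (+1)  2048: Tue (+2) ✓
  2049: Wed (+1)  2050: Thu (+1)  2051: Fri (+1)  2052: Sun (+2)  2053: Mon (+1)
  2054: Tue (+1) ✓  2055: Wed (+1)  2056: Fri (+2)  2057: Sat (+1)
Tuesday years: 2009, 2015, 2020, 2026, 2037, 2043, 2048, 2054 — 8 in total.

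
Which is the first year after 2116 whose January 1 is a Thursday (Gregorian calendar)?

Jan 1 advances by 2 weekdays after a leap year and by 1 after a common year.
2116: Jan 1 is Wednesday (leap).
2117: Friday
2118: Saturday
2119: Sunday
2120: Monday (leap)
2121: Wednesday
2122: Thursday
2122 begins on a Thursday

2122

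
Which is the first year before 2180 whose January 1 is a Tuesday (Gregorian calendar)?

Jan 1 advances by 2 weekdays after a leap year and by 1 after a common year.
2180: Jan 1 is Saturday (leap).
2179: Friday
2178: Thursday
2177: Wednesday
2176: Monday (leap)
2175: Sunday
2174: Saturday
2173: Friday
2172: Wednesday (leap)
2171: Tuesday
2171 begins on a Tuesday

2171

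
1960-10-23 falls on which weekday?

January 1, 1960 is a Friday.
October 23 is day 297 of the year, i.e. 296 days after Jan 1.
296 mod 7 = 2, so advance 2 weekdays from Friday: Sunday.

Sunday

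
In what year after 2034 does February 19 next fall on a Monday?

2035

From one year to the next, a fixed date's weekday advances by 1, or by 2 when a Feb 29 lies between the two dates.
2034: February 19 is Sunday.
2035: Monday (+1)
February 19 falls on a Monday in 2035.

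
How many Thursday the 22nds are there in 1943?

2

Check the 22nd of each month of 1943: Jan 22: Fri, Feb 22: Mon, Mar 22: Mon, Apr 22: Thu, May 22: Sat, Jun 22: Tue, Jul 22: Thu, Aug 22: Sun, Sep 22: Wed, Oct 22: Fri, Nov 22: Mon, Dec 22: Wed.
Thursday occurs in April, July — 2 months.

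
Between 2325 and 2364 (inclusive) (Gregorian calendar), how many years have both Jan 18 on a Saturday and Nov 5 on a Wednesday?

4

Check each year's weekday for Jan 18 and Nov 5:
  2325: Sun/Thu  2326: Mon/Fri  2327: Tue/Sat  2328: Wed/Mon  2329: Fri/Tue  2330: Sat/Wed ✓  2331: Sun/Thu  2332: Mon/Sat  2333: Wed/Sun  2334: Thu/Mon  2335: Fri/Tue  2336: Sat/Thu  2337: Mon/Fri  2338: Tue/Sat  …(12 more)…  2351: Thu/Mon  2352: Fri/Wed  2353: Sun/Thu  2354: Mon/Fri  2355: Tue/Sat  2356: Wed/Mon  2357: Fri/Tue  2358: Sat/Wed ✓  2359: Sun/Thu  2360: Mon/Sat  2361: Wed/Sun  2362: Thu/Mon  2363: Fri/Tue  2364: Sat/Thu
Both conditions hold in: 2330, 2341, 2347, 2358 — 4.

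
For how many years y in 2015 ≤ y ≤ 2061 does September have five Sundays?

13

September has 30 days; it has five Sundays when Sunday falls among the first (month-length − 28) days — i.e. when September 1 is one of Sunday/Saturday.
September 1 by year: 2015:Tue 2016:Thu 2017:Fri 2018:Sat✓ 2019:Sun✓ 2020:Tue 2021:Wed 2022:Thu 2023:Fri 2024:Sun✓ 2025:Mon 2026:Tue 2027:Wed 2028:Fri 2029:Sat✓ …(17 more)… 2047:Sun✓ 2048:Tue 2049:Wed 2050:Thu 2051:Fri 2052:Sun✓ 2053:Mon 2054:Tue 2055:Wed 2056:Fri 2057:Sat✓ 2058:Sun✓ 2059:Mon 2060:Wed 2061:Thu
Years with five Sundays: 2018, 2019, 2024, 2029, 2030, 2035, 2040, 2041, 2046, 2047, 2052, 2057, 2058 → 13.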